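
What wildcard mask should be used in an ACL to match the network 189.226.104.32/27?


Subnet mask: 255.255.255.224
Wildcard = 255.255.255.255 - subnet mask
255 - 255 = 0
255 - 255 = 0
255 - 255 = 0
255 - 224 = 31
Wildcard: 0.0.0.31


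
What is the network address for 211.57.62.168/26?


IP:   11010011.00111001.00111110.10101000
Mask: 11111111.11111111.11111111.11000000
AND operation:
Net:  11010011.00111001.00111110.10000000
Network: 211.57.62.128/26


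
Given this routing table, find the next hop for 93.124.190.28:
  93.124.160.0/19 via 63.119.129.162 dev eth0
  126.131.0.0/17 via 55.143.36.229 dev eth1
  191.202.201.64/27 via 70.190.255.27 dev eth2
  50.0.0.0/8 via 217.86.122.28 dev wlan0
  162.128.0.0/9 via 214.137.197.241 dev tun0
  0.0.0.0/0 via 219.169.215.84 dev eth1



Longest prefix match for 93.124.190.28:
  /19 93.124.160.0: MATCH
  /17 126.131.0.0: no
  /27 191.202.201.64: no
  /8 50.0.0.0: no
  /9 162.128.0.0: no
  /0 0.0.0.0: MATCH
Selected: next-hop 63.119.129.162 via eth0 (matched /19)


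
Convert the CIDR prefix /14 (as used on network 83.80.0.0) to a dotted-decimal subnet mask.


/14 means 14 network bits, 18 host bits
Binary: 11111111111111000000000000000000
Mask: 255.252.0.0


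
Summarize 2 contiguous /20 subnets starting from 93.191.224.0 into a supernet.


Original prefix: /20
Number of subnets: 2 = 2^1
New prefix = 20 - 1 = 19
Supernet: 93.191.224.0/19


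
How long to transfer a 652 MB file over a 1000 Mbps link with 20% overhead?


Effective throughput = 1000 * (1 - 20/100) = 800 Mbps
File size in Mb = 652 * 8 = 5216 Mb
Time = 5216 / 800
Time = 6.52 seconds


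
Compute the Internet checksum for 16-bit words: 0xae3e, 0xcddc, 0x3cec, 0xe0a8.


Sum all words (with carry folding):
+ 0xae3e = 0xae3e
+ 0xcddc = 0x7c1b
+ 0x3cec = 0xb907
+ 0xe0a8 = 0x99b0
One's complement: ~0x99b0
Checksum = 0x664f


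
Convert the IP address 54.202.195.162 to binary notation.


54 = 00110110
202 = 11001010
195 = 11000011
162 = 10100010
Binary: 00110110.11001010.11000011.10100010


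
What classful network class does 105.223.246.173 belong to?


First octet: 105
Binary: 01101001
0xxxxxxx -> Class A (1-126)
Class A, default mask 255.0.0.0 (/8)


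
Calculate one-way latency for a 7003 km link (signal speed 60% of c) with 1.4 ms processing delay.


Speed = 0.6 * 3e5 km/s = 180000 km/s
Propagation delay = 7003 / 180000 = 0.0389 s = 38.9056 ms
Processing delay = 1.4 ms
Total one-way latency = 40.3056 ms


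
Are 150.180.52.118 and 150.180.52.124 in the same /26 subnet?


Mask: 255.255.255.192
150.180.52.118 AND mask = 150.180.52.64
150.180.52.124 AND mask = 150.180.52.64
Yes, same subnet (150.180.52.64)


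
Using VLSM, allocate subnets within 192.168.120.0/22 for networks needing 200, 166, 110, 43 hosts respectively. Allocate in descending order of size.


200 hosts -> /24 (254 usable): 192.168.120.0/24
166 hosts -> /24 (254 usable): 192.168.121.0/24
110 hosts -> /25 (126 usable): 192.168.122.0/25
43 hosts -> /26 (62 usable): 192.168.122.128/26
Allocation: 192.168.120.0/24 (200 hosts, 254 usable); 192.168.121.0/24 (166 hosts, 254 usable); 192.168.122.0/25 (110 hosts, 126 usable); 192.168.122.128/26 (43 hosts, 62 usable)


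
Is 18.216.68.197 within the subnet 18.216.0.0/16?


Subnet network: 18.216.0.0
Test IP AND mask: 18.216.0.0
Yes, 18.216.68.197 is in 18.216.0.0/16


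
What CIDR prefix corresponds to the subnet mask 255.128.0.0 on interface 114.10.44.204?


Binary: 11111111.10000000.00000000.00000000
Count leading 1s
Prefix: /9


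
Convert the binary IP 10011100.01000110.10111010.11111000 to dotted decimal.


10011100 = 156
01000110 = 70
10111010 = 186
11111000 = 248
IP: 156.70.186.248


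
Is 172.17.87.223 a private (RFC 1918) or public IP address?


RFC 1918 private ranges:
  10.0.0.0/8 (10.0.0.0 - 10.255.255.255)
  172.16.0.0/12 (172.16.0.0 - 172.31.255.255)
  192.168.0.0/16 (192.168.0.0 - 192.168.255.255)
Private (in 172.16.0.0/12)


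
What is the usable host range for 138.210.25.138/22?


Network: 138.210.24.0
Broadcast: 138.210.27.255
First usable = network + 1
Last usable = broadcast - 1
Range: 138.210.24.1 to 138.210.27.254


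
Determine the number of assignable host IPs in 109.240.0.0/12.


Host bits = 32 - 12 = 20
Total addresses = 2^20 = 1048576
Usable = total - 2 (network and broadcast)
Usable hosts: 1048574


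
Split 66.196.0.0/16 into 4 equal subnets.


New prefix = 16 + 2 = 18
Each subnet has 16384 addresses
  66.196.0.0/18
  66.196.64.0/18
  66.196.128.0/18
  66.196.192.0/18
Subnets: 66.196.0.0/18, 66.196.64.0/18, 66.196.128.0/18, 66.196.192.0/18


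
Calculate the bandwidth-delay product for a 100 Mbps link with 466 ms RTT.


BDP = bandwidth * RTT
= 100 Mbps * 466 ms
= 100 * 1e6 * 466 / 1000 bits
= 46600000 bits
= 5825000 bytes
= 5688.4766 KB
BDP = 46600000 bits (5825000 bytes)


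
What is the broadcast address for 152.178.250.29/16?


Network: 152.178.0.0/16
Host bits = 16
Set all host bits to 1:
Broadcast: 152.178.255.255


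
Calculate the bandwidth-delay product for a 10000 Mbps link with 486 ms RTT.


BDP = bandwidth * RTT
= 10000 Mbps * 486 ms
= 10000 * 1e6 * 486 / 1000 bits
= 4860000000 bits
= 607500000 bytes
= 593261.7188 KB
BDP = 4860000000 bits (607500000 bytes)


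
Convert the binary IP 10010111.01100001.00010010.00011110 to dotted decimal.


10010111 = 151
01100001 = 97
00010010 = 18
00011110 = 30
IP: 151.97.18.30


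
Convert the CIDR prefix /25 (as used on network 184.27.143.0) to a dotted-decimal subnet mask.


/25 means 25 network bits, 7 host bits
Binary: 11111111111111111111111110000000
Mask: 255.255.255.128


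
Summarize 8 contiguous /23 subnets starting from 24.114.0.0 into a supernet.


Original prefix: /23
Number of subnets: 8 = 2^3
New prefix = 23 - 3 = 20
Supernet: 24.114.0.0/20


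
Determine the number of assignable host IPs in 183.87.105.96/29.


Host bits = 32 - 29 = 3
Total addresses = 2^3 = 8
Usable = total - 2 (network and broadcast)
Usable hosts: 6


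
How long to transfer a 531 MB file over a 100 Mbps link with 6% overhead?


Effective throughput = 100 * (1 - 6/100) = 94 Mbps
File size in Mb = 531 * 8 = 4248 Mb
Time = 4248 / 94
Time = 45.1915 seconds


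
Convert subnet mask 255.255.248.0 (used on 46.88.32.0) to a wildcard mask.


Subnet mask: 255.255.248.0
Wildcard = 255.255.255.255 - subnet mask
255 - 255 = 0
255 - 255 = 0
255 - 248 = 7
255 - 0 = 255
Wildcard: 0.0.7.255


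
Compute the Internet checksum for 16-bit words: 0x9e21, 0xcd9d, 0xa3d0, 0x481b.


Sum all words (with carry folding):
+ 0x9e21 = 0x9e21
+ 0xcd9d = 0x6bbf
+ 0xa3d0 = 0x0f90
+ 0x481b = 0x57ab
One's complement: ~0x57ab
Checksum = 0xa854


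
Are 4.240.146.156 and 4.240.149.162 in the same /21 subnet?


Mask: 255.255.248.0
4.240.146.156 AND mask = 4.240.144.0
4.240.149.162 AND mask = 4.240.144.0
Yes, same subnet (4.240.144.0)


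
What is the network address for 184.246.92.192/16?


IP:   10111000.11110110.01011100.11000000
Mask: 11111111.11111111.00000000.00000000
AND operation:
Net:  10111000.11110110.00000000.00000000
Network: 184.246.0.0/16


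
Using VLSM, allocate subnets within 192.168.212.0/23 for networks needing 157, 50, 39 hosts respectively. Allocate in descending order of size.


157 hosts -> /24 (254 usable): 192.168.212.0/24
50 hosts -> /26 (62 usable): 192.168.213.0/26
39 hosts -> /26 (62 usable): 192.168.213.64/26
Allocation: 192.168.212.0/24 (157 hosts, 254 usable); 192.168.213.0/26 (50 hosts, 62 usable); 192.168.213.64/26 (39 hosts, 62 usable)


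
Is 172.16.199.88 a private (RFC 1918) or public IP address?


RFC 1918 private ranges:
  10.0.0.0/8 (10.0.0.0 - 10.255.255.255)
  172.16.0.0/12 (172.16.0.0 - 172.31.255.255)
  192.168.0.0/16 (192.168.0.0 - 192.168.255.255)
Private (in 172.16.0.0/12)


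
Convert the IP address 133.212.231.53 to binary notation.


133 = 10000101
212 = 11010100
231 = 11100111
53 = 00110101
Binary: 10000101.11010100.11100111.00110101


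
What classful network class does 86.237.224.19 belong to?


First octet: 86
Binary: 01010110
0xxxxxxx -> Class A (1-126)
Class A, default mask 255.0.0.0 (/8)


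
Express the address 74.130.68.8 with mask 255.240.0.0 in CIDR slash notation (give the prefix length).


Binary: 11111111.11110000.00000000.00000000
Count leading 1s
Prefix: /12


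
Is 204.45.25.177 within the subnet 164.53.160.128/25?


Subnet network: 164.53.160.128
Test IP AND mask: 204.45.25.128
No, 204.45.25.177 is not in 164.53.160.128/25


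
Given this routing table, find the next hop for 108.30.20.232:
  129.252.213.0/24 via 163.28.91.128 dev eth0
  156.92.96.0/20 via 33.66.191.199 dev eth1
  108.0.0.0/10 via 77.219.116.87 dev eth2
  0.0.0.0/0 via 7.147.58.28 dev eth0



Longest prefix match for 108.30.20.232:
  /24 129.252.213.0: no
  /20 156.92.96.0: no
  /10 108.0.0.0: MATCH
  /0 0.0.0.0: MATCH
Selected: next-hop 77.219.116.87 via eth2 (matched /10)


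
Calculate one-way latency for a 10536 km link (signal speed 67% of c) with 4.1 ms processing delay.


Speed = 0.67 * 3e5 km/s = 201000 km/s
Propagation delay = 10536 / 201000 = 0.0524 s = 52.4179 ms
Processing delay = 4.1 ms
Total one-way latency = 56.5179 ms


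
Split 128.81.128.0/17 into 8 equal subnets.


New prefix = 17 + 3 = 20
Each subnet has 4096 addresses
  128.81.128.0/20
  128.81.144.0/20
  128.81.160.0/20
  128.81.176.0/20
  128.81.192.0/20
  128.81.208.0/20
  128.81.224.0/20
  128.81.240.0/20
Subnets: 128.81.128.0/20, 128.81.144.0/20, 128.81.160.0/20, 128.81.176.0/20, 128.81.192.0/20, 128.81.208.0/20, 128.81.224.0/20, 128.81.240.0/20


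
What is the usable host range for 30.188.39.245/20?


Network: 30.188.32.0
Broadcast: 30.188.47.255
First usable = network + 1
Last usable = broadcast - 1
Range: 30.188.32.1 to 30.188.47.254


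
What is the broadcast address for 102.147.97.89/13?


Network: 102.144.0.0/13
Host bits = 19
Set all host bits to 1:
Broadcast: 102.151.255.255


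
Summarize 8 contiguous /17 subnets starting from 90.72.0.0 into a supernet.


Original prefix: /17
Number of subnets: 8 = 2^3
New prefix = 17 - 3 = 14
Supernet: 90.72.0.0/14


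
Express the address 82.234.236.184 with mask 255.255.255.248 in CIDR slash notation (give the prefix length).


Binary: 11111111.11111111.11111111.11111000
Count leading 1s
Prefix: /29


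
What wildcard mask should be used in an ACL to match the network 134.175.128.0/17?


Subnet mask: 255.255.128.0
Wildcard = 255.255.255.255 - subnet mask
255 - 255 = 0
255 - 255 = 0
255 - 128 = 127
255 - 0 = 255
Wildcard: 0.0.127.255


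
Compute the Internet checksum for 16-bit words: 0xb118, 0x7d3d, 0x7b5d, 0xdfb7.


Sum all words (with carry folding):
+ 0xb118 = 0xb118
+ 0x7d3d = 0x2e56
+ 0x7b5d = 0xa9b3
+ 0xdfb7 = 0x896b
One's complement: ~0x896b
Checksum = 0x7694


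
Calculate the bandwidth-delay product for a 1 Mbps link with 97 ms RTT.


BDP = bandwidth * RTT
= 1 Mbps * 97 ms
= 1 * 1e6 * 97 / 1000 bits
= 97000 bits
= 12125 bytes
= 11.8408 KB
BDP = 97000 bits (12125 bytes)


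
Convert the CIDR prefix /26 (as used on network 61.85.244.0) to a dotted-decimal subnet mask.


/26 means 26 network bits, 6 host bits
Binary: 11111111111111111111111111000000
Mask: 255.255.255.192


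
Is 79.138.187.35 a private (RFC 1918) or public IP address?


RFC 1918 private ranges:
  10.0.0.0/8 (10.0.0.0 - 10.255.255.255)
  172.16.0.0/12 (172.16.0.0 - 172.31.255.255)
  192.168.0.0/16 (192.168.0.0 - 192.168.255.255)
Public (not in any RFC 1918 range)


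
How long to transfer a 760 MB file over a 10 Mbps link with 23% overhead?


Effective throughput = 10 * (1 - 23/100) = 7.7 Mbps
File size in Mb = 760 * 8 = 6080 Mb
Time = 6080 / 7.7
Time = 789.6104 seconds


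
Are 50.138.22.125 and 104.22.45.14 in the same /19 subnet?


Mask: 255.255.224.0
50.138.22.125 AND mask = 50.138.0.0
104.22.45.14 AND mask = 104.22.32.0
No, different subnets (50.138.0.0 vs 104.22.32.0)


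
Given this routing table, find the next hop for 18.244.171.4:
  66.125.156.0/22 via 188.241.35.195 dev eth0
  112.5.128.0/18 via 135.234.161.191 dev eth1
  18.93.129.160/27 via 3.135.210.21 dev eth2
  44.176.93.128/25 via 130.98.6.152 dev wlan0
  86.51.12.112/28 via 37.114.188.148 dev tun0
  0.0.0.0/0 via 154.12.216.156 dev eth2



Longest prefix match for 18.244.171.4:
  /22 66.125.156.0: no
  /18 112.5.128.0: no
  /27 18.93.129.160: no
  /25 44.176.93.128: no
  /28 86.51.12.112: no
  /0 0.0.0.0: MATCH
Selected: next-hop 154.12.216.156 via eth2 (matched /0)


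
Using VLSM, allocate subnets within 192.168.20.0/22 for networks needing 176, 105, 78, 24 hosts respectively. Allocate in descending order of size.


176 hosts -> /24 (254 usable): 192.168.20.0/24
105 hosts -> /25 (126 usable): 192.168.21.0/25
78 hosts -> /25 (126 usable): 192.168.21.128/25
24 hosts -> /27 (30 usable): 192.168.22.0/27
Allocation: 192.168.20.0/24 (176 hosts, 254 usable); 192.168.21.0/25 (105 hosts, 126 usable); 192.168.21.128/25 (78 hosts, 126 usable); 192.168.22.0/27 (24 hosts, 30 usable)


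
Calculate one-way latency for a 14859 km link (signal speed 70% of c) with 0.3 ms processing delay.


Speed = 0.7 * 3e5 km/s = 210000 km/s
Propagation delay = 14859 / 210000 = 0.0708 s = 70.7571 ms
Processing delay = 0.3 ms
Total one-way latency = 71.0571 ms


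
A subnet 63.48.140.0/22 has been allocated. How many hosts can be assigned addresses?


Host bits = 32 - 22 = 10
Total addresses = 2^10 = 1024
Usable = total - 2 (network and broadcast)
Usable hosts: 1022


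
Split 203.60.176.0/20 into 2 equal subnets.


New prefix = 20 + 1 = 21
Each subnet has 2048 addresses
  203.60.176.0/21
  203.60.184.0/21
Subnets: 203.60.176.0/21, 203.60.184.0/21


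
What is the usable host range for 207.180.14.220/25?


Network: 207.180.14.128
Broadcast: 207.180.14.255
First usable = network + 1
Last usable = broadcast - 1
Range: 207.180.14.129 to 207.180.14.254


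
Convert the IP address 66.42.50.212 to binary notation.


66 = 01000010
42 = 00101010
50 = 00110010
212 = 11010100
Binary: 01000010.00101010.00110010.11010100


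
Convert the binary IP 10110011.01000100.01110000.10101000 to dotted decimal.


10110011 = 179
01000100 = 68
01110000 = 112
10101000 = 168
IP: 179.68.112.168


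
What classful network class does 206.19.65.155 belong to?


First octet: 206
Binary: 11001110
110xxxxx -> Class C (192-223)
Class C, default mask 255.255.255.0 (/24)


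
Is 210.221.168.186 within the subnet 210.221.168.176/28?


Subnet network: 210.221.168.176
Test IP AND mask: 210.221.168.176
Yes, 210.221.168.186 is in 210.221.168.176/28


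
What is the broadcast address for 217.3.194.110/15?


Network: 217.2.0.0/15
Host bits = 17
Set all host bits to 1:
Broadcast: 217.3.255.255


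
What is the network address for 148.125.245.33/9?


IP:   10010100.01111101.11110101.00100001
Mask: 11111111.10000000.00000000.00000000
AND operation:
Net:  10010100.00000000.00000000.00000000
Network: 148.0.0.0/9


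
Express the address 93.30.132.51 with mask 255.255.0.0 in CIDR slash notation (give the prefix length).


Binary: 11111111.11111111.00000000.00000000
Count leading 1s
Prefix: /16


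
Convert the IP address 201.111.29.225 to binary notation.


201 = 11001001
111 = 01101111
29 = 00011101
225 = 11100001
Binary: 11001001.01101111.00011101.11100001


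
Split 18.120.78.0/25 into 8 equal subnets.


New prefix = 25 + 3 = 28
Each subnet has 16 addresses
  18.120.78.0/28
  18.120.78.16/28
  18.120.78.32/28
  18.120.78.48/28
  18.120.78.64/28
  18.120.78.80/28
  18.120.78.96/28
  18.120.78.112/28
Subnets: 18.120.78.0/28, 18.120.78.16/28, 18.120.78.32/28, 18.120.78.48/28, 18.120.78.64/28, 18.120.78.80/28, 18.120.78.96/28, 18.120.78.112/28


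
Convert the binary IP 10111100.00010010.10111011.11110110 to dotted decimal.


10111100 = 188
00010010 = 18
10111011 = 187
11110110 = 246
IP: 188.18.187.246


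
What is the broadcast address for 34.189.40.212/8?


Network: 34.0.0.0/8
Host bits = 24
Set all host bits to 1:
Broadcast: 34.255.255.255


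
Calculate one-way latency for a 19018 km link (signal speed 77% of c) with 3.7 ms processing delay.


Speed = 0.77 * 3e5 km/s = 231000 km/s
Propagation delay = 19018 / 231000 = 0.0823 s = 82.329 ms
Processing delay = 3.7 ms
Total one-way latency = 86.029 ms


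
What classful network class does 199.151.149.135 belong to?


First octet: 199
Binary: 11000111
110xxxxx -> Class C (192-223)
Class C, default mask 255.255.255.0 (/24)


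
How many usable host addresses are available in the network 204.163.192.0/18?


Host bits = 32 - 18 = 14
Total addresses = 2^14 = 16384
Usable = total - 2 (network and broadcast)
Usable hosts: 16382


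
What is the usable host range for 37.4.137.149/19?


Network: 37.4.128.0
Broadcast: 37.4.159.255
First usable = network + 1
Last usable = broadcast - 1
Range: 37.4.128.1 to 37.4.159.254


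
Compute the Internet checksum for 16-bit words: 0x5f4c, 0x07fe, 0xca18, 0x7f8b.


Sum all words (with carry folding):
+ 0x5f4c = 0x5f4c
+ 0x07fe = 0x674a
+ 0xca18 = 0x3163
+ 0x7f8b = 0xb0ee
One's complement: ~0xb0ee
Checksum = 0x4f11


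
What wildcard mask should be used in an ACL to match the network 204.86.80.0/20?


Subnet mask: 255.255.240.0
Wildcard = 255.255.255.255 - subnet mask
255 - 255 = 0
255 - 255 = 0
255 - 240 = 15
255 - 0 = 255
Wildcard: 0.0.15.255


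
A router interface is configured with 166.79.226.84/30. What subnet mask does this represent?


/30 means 30 network bits, 2 host bits
Binary: 11111111111111111111111111111100
Mask: 255.255.255.252


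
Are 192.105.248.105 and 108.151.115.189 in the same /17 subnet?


Mask: 255.255.128.0
192.105.248.105 AND mask = 192.105.128.0
108.151.115.189 AND mask = 108.151.0.0
No, different subnets (192.105.128.0 vs 108.151.0.0)


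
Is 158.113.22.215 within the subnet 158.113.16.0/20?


Subnet network: 158.113.16.0
Test IP AND mask: 158.113.16.0
Yes, 158.113.22.215 is in 158.113.16.0/20


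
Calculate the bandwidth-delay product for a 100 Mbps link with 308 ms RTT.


BDP = bandwidth * RTT
= 100 Mbps * 308 ms
= 100 * 1e6 * 308 / 1000 bits
= 30800000 bits
= 3850000 bytes
= 3759.7656 KB
BDP = 30800000 bits (3850000 bytes)


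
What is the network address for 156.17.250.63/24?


IP:   10011100.00010001.11111010.00111111
Mask: 11111111.11111111.11111111.00000000
AND operation:
Net:  10011100.00010001.11111010.00000000
Network: 156.17.250.0/24


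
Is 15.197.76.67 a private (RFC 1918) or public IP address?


RFC 1918 private ranges:
  10.0.0.0/8 (10.0.0.0 - 10.255.255.255)
  172.16.0.0/12 (172.16.0.0 - 172.31.255.255)
  192.168.0.0/16 (192.168.0.0 - 192.168.255.255)
Public (not in any RFC 1918 range)


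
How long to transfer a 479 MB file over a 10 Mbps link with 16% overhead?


Effective throughput = 10 * (1 - 16/100) = 8.4 Mbps
File size in Mb = 479 * 8 = 3832 Mb
Time = 3832 / 8.4
Time = 456.1905 seconds


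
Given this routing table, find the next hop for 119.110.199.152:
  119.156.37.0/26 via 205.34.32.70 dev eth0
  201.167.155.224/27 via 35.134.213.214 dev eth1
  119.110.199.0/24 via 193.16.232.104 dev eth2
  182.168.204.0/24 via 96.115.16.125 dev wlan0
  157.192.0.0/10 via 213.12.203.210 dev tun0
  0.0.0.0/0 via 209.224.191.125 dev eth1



Longest prefix match for 119.110.199.152:
  /26 119.156.37.0: no
  /27 201.167.155.224: no
  /24 119.110.199.0: MATCH
  /24 182.168.204.0: no
  /10 157.192.0.0: no
  /0 0.0.0.0: MATCH
Selected: next-hop 193.16.232.104 via eth2 (matched /24)


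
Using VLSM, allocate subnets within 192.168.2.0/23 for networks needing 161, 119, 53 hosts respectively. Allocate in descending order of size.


161 hosts -> /24 (254 usable): 192.168.2.0/24
119 hosts -> /25 (126 usable): 192.168.3.0/25
53 hosts -> /26 (62 usable): 192.168.3.128/26
Allocation: 192.168.2.0/24 (161 hosts, 254 usable); 192.168.3.0/25 (119 hosts, 126 usable); 192.168.3.128/26 (53 hosts, 62 usable)


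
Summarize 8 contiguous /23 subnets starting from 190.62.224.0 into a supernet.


Original prefix: /23
Number of subnets: 8 = 2^3
New prefix = 23 - 3 = 20
Supernet: 190.62.224.0/20


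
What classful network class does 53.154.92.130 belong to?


First octet: 53
Binary: 00110101
0xxxxxxx -> Class A (1-126)
Class A, default mask 255.0.0.0 (/8)


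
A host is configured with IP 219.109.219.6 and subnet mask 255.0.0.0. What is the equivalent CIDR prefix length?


Binary: 11111111.00000000.00000000.00000000
Count leading 1s
Prefix: /8


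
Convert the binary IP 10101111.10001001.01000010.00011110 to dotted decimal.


10101111 = 175
10001001 = 137
01000010 = 66
00011110 = 30
IP: 175.137.66.30


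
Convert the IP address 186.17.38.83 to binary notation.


186 = 10111010
17 = 00010001
38 = 00100110
83 = 01010011
Binary: 10111010.00010001.00100110.01010011


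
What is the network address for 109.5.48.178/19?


IP:   01101101.00000101.00110000.10110010
Mask: 11111111.11111111.11100000.00000000
AND operation:
Net:  01101101.00000101.00100000.00000000
Network: 109.5.32.0/19


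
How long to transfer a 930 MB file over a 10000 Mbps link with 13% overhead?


Effective throughput = 10000 * (1 - 13/100) = 8700 Mbps
File size in Mb = 930 * 8 = 7440 Mb
Time = 7440 / 8700
Time = 0.8552 seconds


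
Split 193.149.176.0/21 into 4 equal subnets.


New prefix = 21 + 2 = 23
Each subnet has 512 addresses
  193.149.176.0/23
  193.149.178.0/23
  193.149.180.0/23
  193.149.182.0/23
Subnets: 193.149.176.0/23, 193.149.178.0/23, 193.149.180.0/23, 193.149.182.0/23


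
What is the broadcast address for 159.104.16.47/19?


Network: 159.104.0.0/19
Host bits = 13
Set all host bits to 1:
Broadcast: 159.104.31.255


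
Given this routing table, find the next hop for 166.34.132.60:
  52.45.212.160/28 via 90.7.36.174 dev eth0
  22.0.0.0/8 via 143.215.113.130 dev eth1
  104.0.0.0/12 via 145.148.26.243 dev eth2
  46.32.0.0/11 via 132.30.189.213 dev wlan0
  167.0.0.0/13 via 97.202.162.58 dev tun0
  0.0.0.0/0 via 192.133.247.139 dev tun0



Longest prefix match for 166.34.132.60:
  /28 52.45.212.160: no
  /8 22.0.0.0: no
  /12 104.0.0.0: no
  /11 46.32.0.0: no
  /13 167.0.0.0: no
  /0 0.0.0.0: MATCH
Selected: next-hop 192.133.247.139 via tun0 (matched /0)


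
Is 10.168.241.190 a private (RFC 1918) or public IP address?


RFC 1918 private ranges:
  10.0.0.0/8 (10.0.0.0 - 10.255.255.255)
  172.16.0.0/12 (172.16.0.0 - 172.31.255.255)
  192.168.0.0/16 (192.168.0.0 - 192.168.255.255)
Private (in 10.0.0.0/8)


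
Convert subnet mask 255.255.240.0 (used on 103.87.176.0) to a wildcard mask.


Subnet mask: 255.255.240.0
Wildcard = 255.255.255.255 - subnet mask
255 - 255 = 0
255 - 255 = 0
255 - 240 = 15
255 - 0 = 255
Wildcard: 0.0.15.255


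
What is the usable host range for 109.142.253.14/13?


Network: 109.136.0.0
Broadcast: 109.143.255.255
First usable = network + 1
Last usable = broadcast - 1
Range: 109.136.0.1 to 109.143.255.254


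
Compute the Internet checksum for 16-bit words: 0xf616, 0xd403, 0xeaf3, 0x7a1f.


Sum all words (with carry folding):
+ 0xf616 = 0xf616
+ 0xd403 = 0xca1a
+ 0xeaf3 = 0xb50e
+ 0x7a1f = 0x2f2e
One's complement: ~0x2f2e
Checksum = 0xd0d1


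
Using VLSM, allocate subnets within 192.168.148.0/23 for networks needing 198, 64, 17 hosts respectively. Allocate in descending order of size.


198 hosts -> /24 (254 usable): 192.168.148.0/24
64 hosts -> /25 (126 usable): 192.168.149.0/25
17 hosts -> /27 (30 usable): 192.168.149.128/27
Allocation: 192.168.148.0/24 (198 hosts, 254 usable); 192.168.149.0/25 (64 hosts, 126 usable); 192.168.149.128/27 (17 hosts, 30 usable)


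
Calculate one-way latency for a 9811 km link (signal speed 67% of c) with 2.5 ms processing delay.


Speed = 0.67 * 3e5 km/s = 201000 km/s
Propagation delay = 9811 / 201000 = 0.0488 s = 48.8109 ms
Processing delay = 2.5 ms
Total one-way latency = 51.3109 ms


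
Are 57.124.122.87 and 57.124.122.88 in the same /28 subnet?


Mask: 255.255.255.240
57.124.122.87 AND mask = 57.124.122.80
57.124.122.88 AND mask = 57.124.122.80
Yes, same subnet (57.124.122.80)


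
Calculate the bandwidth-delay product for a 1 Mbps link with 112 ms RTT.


BDP = bandwidth * RTT
= 1 Mbps * 112 ms
= 1 * 1e6 * 112 / 1000 bits
= 112000 bits
= 14000 bytes
= 13.6719 KB
BDP = 112000 bits (14000 bytes)


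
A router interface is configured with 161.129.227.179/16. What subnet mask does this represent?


/16 means 16 network bits, 16 host bits
Binary: 11111111111111110000000000000000
Mask: 255.255.0.0


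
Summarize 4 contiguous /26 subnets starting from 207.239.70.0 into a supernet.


Original prefix: /26
Number of subnets: 4 = 2^2
New prefix = 26 - 2 = 24
Supernet: 207.239.70.0/24


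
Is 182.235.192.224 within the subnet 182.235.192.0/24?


Subnet network: 182.235.192.0
Test IP AND mask: 182.235.192.0
Yes, 182.235.192.224 is in 182.235.192.0/24


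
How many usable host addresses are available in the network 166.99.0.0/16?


Host bits = 32 - 16 = 16
Total addresses = 2^16 = 65536
Usable = total - 2 (network and broadcast)
Usable hosts: 65534


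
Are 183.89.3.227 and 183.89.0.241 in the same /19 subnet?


Mask: 255.255.224.0
183.89.3.227 AND mask = 183.89.0.0
183.89.0.241 AND mask = 183.89.0.0
Yes, same subnet (183.89.0.0)


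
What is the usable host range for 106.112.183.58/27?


Network: 106.112.183.32
Broadcast: 106.112.183.63
First usable = network + 1
Last usable = broadcast - 1
Range: 106.112.183.33 to 106.112.183.62


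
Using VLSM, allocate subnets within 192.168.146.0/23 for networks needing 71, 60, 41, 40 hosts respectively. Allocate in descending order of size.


71 hosts -> /25 (126 usable): 192.168.146.0/25
60 hosts -> /26 (62 usable): 192.168.146.128/26
41 hosts -> /26 (62 usable): 192.168.146.192/26
40 hosts -> /26 (62 usable): 192.168.147.0/26
Allocation: 192.168.146.0/25 (71 hosts, 126 usable); 192.168.146.128/26 (60 hosts, 62 usable); 192.168.146.192/26 (41 hosts, 62 usable); 192.168.147.0/26 (40 hosts, 62 usable)


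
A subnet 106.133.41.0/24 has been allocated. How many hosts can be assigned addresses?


Host bits = 32 - 24 = 8
Total addresses = 2^8 = 256
Usable = total - 2 (network and broadcast)
Usable hosts: 254


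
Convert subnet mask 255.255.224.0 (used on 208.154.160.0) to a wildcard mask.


Subnet mask: 255.255.224.0
Wildcard = 255.255.255.255 - subnet mask
255 - 255 = 0
255 - 255 = 0
255 - 224 = 31
255 - 0 = 255
Wildcard: 0.0.31.255


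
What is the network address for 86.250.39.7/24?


IP:   01010110.11111010.00100111.00000111
Mask: 11111111.11111111.11111111.00000000
AND operation:
Net:  01010110.11111010.00100111.00000000
Network: 86.250.39.0/24


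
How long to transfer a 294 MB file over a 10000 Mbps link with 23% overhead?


Effective throughput = 10000 * (1 - 23/100) = 7700 Mbps
File size in Mb = 294 * 8 = 2352 Mb
Time = 2352 / 7700
Time = 0.3055 seconds


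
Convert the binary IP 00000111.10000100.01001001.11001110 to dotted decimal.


00000111 = 7
10000100 = 132
01001001 = 73
11001110 = 206
IP: 7.132.73.206


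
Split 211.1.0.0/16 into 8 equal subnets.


New prefix = 16 + 3 = 19
Each subnet has 8192 addresses
  211.1.0.0/19
  211.1.32.0/19
  211.1.64.0/19
  211.1.96.0/19
  211.1.128.0/19
  211.1.160.0/19
  211.1.192.0/19
  211.1.224.0/19
Subnets: 211.1.0.0/19, 211.1.32.0/19, 211.1.64.0/19, 211.1.96.0/19, 211.1.128.0/19, 211.1.160.0/19, 211.1.192.0/19, 211.1.224.0/19


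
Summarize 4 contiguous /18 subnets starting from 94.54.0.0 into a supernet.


Original prefix: /18
Number of subnets: 4 = 2^2
New prefix = 18 - 2 = 16
Supernet: 94.54.0.0/16


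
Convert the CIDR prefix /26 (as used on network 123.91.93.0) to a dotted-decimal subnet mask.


/26 means 26 network bits, 6 host bits
Binary: 11111111111111111111111111000000
Mask: 255.255.255.192


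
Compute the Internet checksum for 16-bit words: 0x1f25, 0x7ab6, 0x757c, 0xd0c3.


Sum all words (with carry folding):
+ 0x1f25 = 0x1f25
+ 0x7ab6 = 0x99db
+ 0x757c = 0x0f58
+ 0xd0c3 = 0xe01b
One's complement: ~0xe01b
Checksum = 0x1fe4


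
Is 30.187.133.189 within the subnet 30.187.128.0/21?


Subnet network: 30.187.128.0
Test IP AND mask: 30.187.128.0
Yes, 30.187.133.189 is in 30.187.128.0/21


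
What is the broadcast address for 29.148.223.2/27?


Network: 29.148.223.0/27
Host bits = 5
Set all host bits to 1:
Broadcast: 29.148.223.31


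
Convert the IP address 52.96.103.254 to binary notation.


52 = 00110100
96 = 01100000
103 = 01100111
254 = 11111110
Binary: 00110100.01100000.01100111.11111110


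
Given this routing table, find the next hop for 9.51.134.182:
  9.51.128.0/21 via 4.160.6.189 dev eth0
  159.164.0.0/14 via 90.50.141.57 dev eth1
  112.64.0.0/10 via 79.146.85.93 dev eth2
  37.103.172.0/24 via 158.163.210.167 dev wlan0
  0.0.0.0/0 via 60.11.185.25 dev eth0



Longest prefix match for 9.51.134.182:
  /21 9.51.128.0: MATCH
  /14 159.164.0.0: no
  /10 112.64.0.0: no
  /24 37.103.172.0: no
  /0 0.0.0.0: MATCH
Selected: next-hop 4.160.6.189 via eth0 (matched /21)


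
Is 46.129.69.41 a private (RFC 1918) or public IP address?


RFC 1918 private ranges:
  10.0.0.0/8 (10.0.0.0 - 10.255.255.255)
  172.16.0.0/12 (172.16.0.0 - 172.31.255.255)
  192.168.0.0/16 (192.168.0.0 - 192.168.255.255)
Public (not in any RFC 1918 range)


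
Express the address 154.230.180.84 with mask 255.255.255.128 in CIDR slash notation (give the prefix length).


Binary: 11111111.11111111.11111111.10000000
Count leading 1s
Prefix: /25


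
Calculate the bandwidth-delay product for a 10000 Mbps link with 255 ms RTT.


BDP = bandwidth * RTT
= 10000 Mbps * 255 ms
= 10000 * 1e6 * 255 / 1000 bits
= 2550000000 bits
= 318750000 bytes
= 311279.2969 KB
BDP = 2550000000 bits (318750000 bytes)


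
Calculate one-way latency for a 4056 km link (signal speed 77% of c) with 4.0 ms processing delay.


Speed = 0.77 * 3e5 km/s = 231000 km/s
Propagation delay = 4056 / 231000 = 0.0176 s = 17.5584 ms
Processing delay = 4.0 ms
Total one-way latency = 21.5584 ms


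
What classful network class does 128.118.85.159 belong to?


First octet: 128
Binary: 10000000
10xxxxxx -> Class B (128-191)
Class B, default mask 255.255.0.0 (/16)


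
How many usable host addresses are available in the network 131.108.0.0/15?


Host bits = 32 - 15 = 17
Total addresses = 2^17 = 131072
Usable = total - 2 (network and broadcast)
Usable hosts: 131070


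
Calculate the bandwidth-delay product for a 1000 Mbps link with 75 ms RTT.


BDP = bandwidth * RTT
= 1000 Mbps * 75 ms
= 1000 * 1e6 * 75 / 1000 bits
= 75000000 bits
= 9375000 bytes
= 9155.2734 KB
BDP = 75000000 bits (9375000 bytes)


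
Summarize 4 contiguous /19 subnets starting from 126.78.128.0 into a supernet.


Original prefix: /19
Number of subnets: 4 = 2^2
New prefix = 19 - 2 = 17
Supernet: 126.78.128.0/17


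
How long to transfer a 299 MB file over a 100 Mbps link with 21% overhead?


Effective throughput = 100 * (1 - 21/100) = 79 Mbps
File size in Mb = 299 * 8 = 2392 Mb
Time = 2392 / 79
Time = 30.2785 seconds


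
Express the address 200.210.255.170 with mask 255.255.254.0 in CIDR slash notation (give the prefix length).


Binary: 11111111.11111111.11111110.00000000
Count leading 1s
Prefix: /23


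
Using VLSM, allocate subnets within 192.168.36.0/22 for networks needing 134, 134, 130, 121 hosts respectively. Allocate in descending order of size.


134 hosts -> /24 (254 usable): 192.168.36.0/24
134 hosts -> /24 (254 usable): 192.168.37.0/24
130 hosts -> /24 (254 usable): 192.168.38.0/24
121 hosts -> /25 (126 usable): 192.168.39.0/25
Allocation: 192.168.36.0/24 (134 hosts, 254 usable); 192.168.37.0/24 (134 hosts, 254 usable); 192.168.38.0/24 (130 hosts, 254 usable); 192.168.39.0/25 (121 hosts, 126 usable)


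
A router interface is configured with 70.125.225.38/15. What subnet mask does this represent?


/15 means 15 network bits, 17 host bits
Binary: 11111111111111100000000000000000
Mask: 255.254.0.0


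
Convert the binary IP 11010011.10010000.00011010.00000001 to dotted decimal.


11010011 = 211
10010000 = 144
00011010 = 26
00000001 = 1
IP: 211.144.26.1


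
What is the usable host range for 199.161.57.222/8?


Network: 199.0.0.0
Broadcast: 199.255.255.255
First usable = network + 1
Last usable = broadcast - 1
Range: 199.0.0.1 to 199.255.255.254


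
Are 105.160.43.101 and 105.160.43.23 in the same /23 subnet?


Mask: 255.255.254.0
105.160.43.101 AND mask = 105.160.42.0
105.160.43.23 AND mask = 105.160.42.0
Yes, same subnet (105.160.42.0)


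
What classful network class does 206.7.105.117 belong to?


First octet: 206
Binary: 11001110
110xxxxx -> Class C (192-223)
Class C, default mask 255.255.255.0 (/24)


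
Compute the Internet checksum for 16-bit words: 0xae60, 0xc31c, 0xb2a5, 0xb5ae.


Sum all words (with carry folding):
+ 0xae60 = 0xae60
+ 0xc31c = 0x717d
+ 0xb2a5 = 0x2423
+ 0xb5ae = 0xd9d1
One's complement: ~0xd9d1
Checksum = 0x262e


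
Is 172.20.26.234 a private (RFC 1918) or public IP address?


RFC 1918 private ranges:
  10.0.0.0/8 (10.0.0.0 - 10.255.255.255)
  172.16.0.0/12 (172.16.0.0 - 172.31.255.255)
  192.168.0.0/16 (192.168.0.0 - 192.168.255.255)
Private (in 172.16.0.0/12)


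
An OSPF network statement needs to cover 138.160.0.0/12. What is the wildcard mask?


Subnet mask: 255.240.0.0
Wildcard = 255.255.255.255 - subnet mask
255 - 255 = 0
255 - 240 = 15
255 - 0 = 255
255 - 0 = 255
Wildcard: 0.15.255.255


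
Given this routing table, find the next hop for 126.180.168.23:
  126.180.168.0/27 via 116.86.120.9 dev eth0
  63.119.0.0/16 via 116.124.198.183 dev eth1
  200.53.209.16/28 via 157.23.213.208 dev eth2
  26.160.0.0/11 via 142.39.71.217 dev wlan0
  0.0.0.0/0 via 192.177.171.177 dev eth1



Longest prefix match for 126.180.168.23:
  /27 126.180.168.0: MATCH
  /16 63.119.0.0: no
  /28 200.53.209.16: no
  /11 26.160.0.0: no
  /0 0.0.0.0: MATCH
Selected: next-hop 116.86.120.9 via eth0 (matched /27)


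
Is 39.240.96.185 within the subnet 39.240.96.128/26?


Subnet network: 39.240.96.128
Test IP AND mask: 39.240.96.128
Yes, 39.240.96.185 is in 39.240.96.128/26


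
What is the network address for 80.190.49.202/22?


IP:   01010000.10111110.00110001.11001010
Mask: 11111111.11111111.11111100.00000000
AND operation:
Net:  01010000.10111110.00110000.00000000
Network: 80.190.48.0/22


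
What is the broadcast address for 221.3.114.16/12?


Network: 221.0.0.0/12
Host bits = 20
Set all host bits to 1:
Broadcast: 221.15.255.255


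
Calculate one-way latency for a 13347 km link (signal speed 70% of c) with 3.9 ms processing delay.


Speed = 0.7 * 3e5 km/s = 210000 km/s
Propagation delay = 13347 / 210000 = 0.0636 s = 63.5571 ms
Processing delay = 3.9 ms
Total one-way latency = 67.4571 ms


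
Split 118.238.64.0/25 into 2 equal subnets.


New prefix = 25 + 1 = 26
Each subnet has 64 addresses
  118.238.64.0/26
  118.238.64.64/26
Subnets: 118.238.64.0/26, 118.238.64.64/26


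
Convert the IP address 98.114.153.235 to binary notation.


98 = 01100010
114 = 01110010
153 = 10011001
235 = 11101011
Binary: 01100010.01110010.10011001.11101011


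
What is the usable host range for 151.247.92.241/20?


Network: 151.247.80.0
Broadcast: 151.247.95.255
First usable = network + 1
Last usable = broadcast - 1
Range: 151.247.80.1 to 151.247.95.254


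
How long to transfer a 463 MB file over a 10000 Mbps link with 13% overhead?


Effective throughput = 10000 * (1 - 13/100) = 8700 Mbps
File size in Mb = 463 * 8 = 3704 Mb
Time = 3704 / 8700
Time = 0.4257 seconds


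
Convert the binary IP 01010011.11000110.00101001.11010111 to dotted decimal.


01010011 = 83
11000110 = 198
00101001 = 41
11010111 = 215
IP: 83.198.41.215


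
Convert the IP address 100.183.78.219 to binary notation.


100 = 01100100
183 = 10110111
78 = 01001110
219 = 11011011
Binary: 01100100.10110111.01001110.11011011


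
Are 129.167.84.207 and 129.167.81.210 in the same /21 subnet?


Mask: 255.255.248.0
129.167.84.207 AND mask = 129.167.80.0
129.167.81.210 AND mask = 129.167.80.0
Yes, same subnet (129.167.80.0)


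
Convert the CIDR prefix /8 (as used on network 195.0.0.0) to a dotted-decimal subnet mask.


/8 means 8 network bits, 24 host bits
Binary: 11111111000000000000000000000000
Mask: 255.0.0.0


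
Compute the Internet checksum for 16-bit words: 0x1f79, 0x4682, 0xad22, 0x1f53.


Sum all words (with carry folding):
+ 0x1f79 = 0x1f79
+ 0x4682 = 0x65fb
+ 0xad22 = 0x131e
+ 0x1f53 = 0x3271
One's complement: ~0x3271
Checksum = 0xcd8e


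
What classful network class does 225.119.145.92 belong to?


First octet: 225
Binary: 11100001
1110xxxx -> Class D (224-239)
Class D (multicast), default mask N/A


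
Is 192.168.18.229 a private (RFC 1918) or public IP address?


RFC 1918 private ranges:
  10.0.0.0/8 (10.0.0.0 - 10.255.255.255)
  172.16.0.0/12 (172.16.0.0 - 172.31.255.255)
  192.168.0.0/16 (192.168.0.0 - 192.168.255.255)
Private (in 192.168.0.0/16)


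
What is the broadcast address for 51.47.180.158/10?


Network: 51.0.0.0/10
Host bits = 22
Set all host bits to 1:
Broadcast: 51.63.255.255


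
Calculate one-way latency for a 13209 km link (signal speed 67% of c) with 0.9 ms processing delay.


Speed = 0.67 * 3e5 km/s = 201000 km/s
Propagation delay = 13209 / 201000 = 0.0657 s = 65.7164 ms
Processing delay = 0.9 ms
Total one-way latency = 66.6164 ms


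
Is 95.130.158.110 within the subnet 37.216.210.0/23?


Subnet network: 37.216.210.0
Test IP AND mask: 95.130.158.0
No, 95.130.158.110 is not in 37.216.210.0/23


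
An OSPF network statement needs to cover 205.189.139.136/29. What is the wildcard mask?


Subnet mask: 255.255.255.248
Wildcard = 255.255.255.255 - subnet mask
255 - 255 = 0
255 - 255 = 0
255 - 255 = 0
255 - 248 = 7
Wildcard: 0.0.0.7


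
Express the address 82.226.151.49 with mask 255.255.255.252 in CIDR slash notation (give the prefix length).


Binary: 11111111.11111111.11111111.11111100
Count leading 1s
Prefix: /30


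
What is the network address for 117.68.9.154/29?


IP:   01110101.01000100.00001001.10011010
Mask: 11111111.11111111.11111111.11111000
AND operation:
Net:  01110101.01000100.00001001.10011000
Network: 117.68.9.152/29


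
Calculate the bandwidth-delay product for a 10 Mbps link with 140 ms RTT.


BDP = bandwidth * RTT
= 10 Mbps * 140 ms
= 10 * 1e6 * 140 / 1000 bits
= 1400000 bits
= 175000 bytes
= 170.8984 KB
BDP = 1400000 bits (175000 bytes)


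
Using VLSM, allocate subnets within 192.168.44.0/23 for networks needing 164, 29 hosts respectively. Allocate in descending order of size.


164 hosts -> /24 (254 usable): 192.168.44.0/24
29 hosts -> /27 (30 usable): 192.168.45.0/27
Allocation: 192.168.44.0/24 (164 hosts, 254 usable); 192.168.45.0/27 (29 hosts, 30 usable)


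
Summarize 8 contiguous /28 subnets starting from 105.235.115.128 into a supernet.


Original prefix: /28
Number of subnets: 8 = 2^3
New prefix = 28 - 3 = 25
Supernet: 105.235.115.128/25


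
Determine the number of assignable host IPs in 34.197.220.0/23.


Host bits = 32 - 23 = 9
Total addresses = 2^9 = 512
Usable = total - 2 (network and broadcast)
Usable hosts: 510


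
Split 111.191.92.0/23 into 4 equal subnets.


New prefix = 23 + 2 = 25
Each subnet has 128 addresses
  111.191.92.0/25
  111.191.92.128/25
  111.191.93.0/25
  111.191.93.128/25
Subnets: 111.191.92.0/25, 111.191.92.128/25, 111.191.93.0/25, 111.191.93.128/25


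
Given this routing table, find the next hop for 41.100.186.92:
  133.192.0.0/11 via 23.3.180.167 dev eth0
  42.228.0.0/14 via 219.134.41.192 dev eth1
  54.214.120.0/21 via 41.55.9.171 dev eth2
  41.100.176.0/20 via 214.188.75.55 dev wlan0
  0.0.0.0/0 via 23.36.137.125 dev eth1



Longest prefix match for 41.100.186.92:
  /11 133.192.0.0: no
  /14 42.228.0.0: no
  /21 54.214.120.0: no
  /20 41.100.176.0: MATCH
  /0 0.0.0.0: MATCH
Selected: next-hop 214.188.75.55 via wlan0 (matched /20)
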